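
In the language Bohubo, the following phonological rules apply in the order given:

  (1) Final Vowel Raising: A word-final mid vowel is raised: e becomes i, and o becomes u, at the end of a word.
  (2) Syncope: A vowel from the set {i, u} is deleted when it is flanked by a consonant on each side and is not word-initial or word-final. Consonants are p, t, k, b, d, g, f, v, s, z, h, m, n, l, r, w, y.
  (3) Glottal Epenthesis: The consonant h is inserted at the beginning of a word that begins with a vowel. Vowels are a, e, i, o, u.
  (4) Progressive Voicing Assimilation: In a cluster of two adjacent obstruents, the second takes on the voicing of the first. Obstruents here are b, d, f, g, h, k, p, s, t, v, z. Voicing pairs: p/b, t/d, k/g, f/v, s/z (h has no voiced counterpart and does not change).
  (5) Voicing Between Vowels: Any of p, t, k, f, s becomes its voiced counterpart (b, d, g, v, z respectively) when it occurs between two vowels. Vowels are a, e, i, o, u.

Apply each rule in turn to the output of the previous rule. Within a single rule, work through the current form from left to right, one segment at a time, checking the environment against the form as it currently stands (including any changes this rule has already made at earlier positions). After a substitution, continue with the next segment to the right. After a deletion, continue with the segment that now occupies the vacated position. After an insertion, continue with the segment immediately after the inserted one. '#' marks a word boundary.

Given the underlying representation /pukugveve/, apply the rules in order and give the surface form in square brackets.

[pkkfevi]

(1) Final Vowel Raising: [pukugveve] → [pukugvevi]
(2) Syncope: [pukugvevi] → [pkgvevi]
(3) Glottal Epenthesis: no change — [pkgvevi]
(4) Progressive Voicing Assimilation: [pkgvevi] → [pkkfevi]
(5) Voicing Between Vowels: no change — [pkkfevi]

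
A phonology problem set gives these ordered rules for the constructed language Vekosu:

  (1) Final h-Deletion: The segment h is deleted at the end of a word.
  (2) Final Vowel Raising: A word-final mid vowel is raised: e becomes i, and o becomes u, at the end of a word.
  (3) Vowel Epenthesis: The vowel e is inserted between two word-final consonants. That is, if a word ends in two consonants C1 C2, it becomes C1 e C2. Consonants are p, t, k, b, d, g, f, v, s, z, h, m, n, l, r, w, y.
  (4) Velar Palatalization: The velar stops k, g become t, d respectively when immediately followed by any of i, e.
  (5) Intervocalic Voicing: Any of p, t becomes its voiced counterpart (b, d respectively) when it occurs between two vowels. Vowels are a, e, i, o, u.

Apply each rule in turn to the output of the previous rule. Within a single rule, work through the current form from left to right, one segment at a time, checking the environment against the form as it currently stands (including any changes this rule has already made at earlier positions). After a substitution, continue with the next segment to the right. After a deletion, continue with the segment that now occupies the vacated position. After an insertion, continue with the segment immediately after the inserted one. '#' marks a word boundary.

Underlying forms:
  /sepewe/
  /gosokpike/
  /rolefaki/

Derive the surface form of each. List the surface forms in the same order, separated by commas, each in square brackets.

/sepewe/:
  (1) Final h-Deletion: no change — [sepewe]
  (2) Final Vowel Raising: [sepewe] → [sepewi]
  (3) Vowel Epenthesis: no change — [sepewi]
  (4) Velar Palatalization: no change — [sepewi]
  (5) Intervocalic Voicing: [sepewi] → [sebewi]
/gosokpike/:
  (1) Final h-Deletion: no change — [gosokpike]
  (2) Final Vowel Raising: [gosokpike] → [gosokpiki]
  (3) Vowel Epenthesis: no change — [gosokpiki]
  (4) Velar Palatalization: [gosokpiki] → [gosokpiti]
  (5) Intervocalic Voicing: [gosokpiti] → [gosokpidi]
/rolefaki/:
  (1) Final h-Deletion: no change — [rolefaki]
  (2) Final Vowel Raising: no change — [rolefaki]
  (3) Vowel Epenthesis: no change — [rolefaki]
  (4) Velar Palatalization: [rolefaki] → [rolefati]
  (5) Intervocalic Voicing: [rolefati] → [rolefadi]

[sebewi], [gosokpidi], [rolefadi]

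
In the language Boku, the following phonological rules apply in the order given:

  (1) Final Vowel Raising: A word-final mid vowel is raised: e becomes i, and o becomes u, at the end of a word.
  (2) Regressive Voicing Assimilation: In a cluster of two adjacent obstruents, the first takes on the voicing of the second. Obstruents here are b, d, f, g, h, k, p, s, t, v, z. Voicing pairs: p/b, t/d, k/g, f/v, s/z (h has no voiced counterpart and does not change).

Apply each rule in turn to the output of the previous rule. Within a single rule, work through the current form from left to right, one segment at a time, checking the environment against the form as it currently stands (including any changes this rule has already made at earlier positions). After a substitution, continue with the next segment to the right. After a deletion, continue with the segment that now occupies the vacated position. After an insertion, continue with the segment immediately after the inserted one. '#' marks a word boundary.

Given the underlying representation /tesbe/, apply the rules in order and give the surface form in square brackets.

(1) Final Vowel Raising: [tesbe] → [tesbi]
(2) Regressive Voicing Assimilation: [tesbi] → [tezbi]

[tezbi]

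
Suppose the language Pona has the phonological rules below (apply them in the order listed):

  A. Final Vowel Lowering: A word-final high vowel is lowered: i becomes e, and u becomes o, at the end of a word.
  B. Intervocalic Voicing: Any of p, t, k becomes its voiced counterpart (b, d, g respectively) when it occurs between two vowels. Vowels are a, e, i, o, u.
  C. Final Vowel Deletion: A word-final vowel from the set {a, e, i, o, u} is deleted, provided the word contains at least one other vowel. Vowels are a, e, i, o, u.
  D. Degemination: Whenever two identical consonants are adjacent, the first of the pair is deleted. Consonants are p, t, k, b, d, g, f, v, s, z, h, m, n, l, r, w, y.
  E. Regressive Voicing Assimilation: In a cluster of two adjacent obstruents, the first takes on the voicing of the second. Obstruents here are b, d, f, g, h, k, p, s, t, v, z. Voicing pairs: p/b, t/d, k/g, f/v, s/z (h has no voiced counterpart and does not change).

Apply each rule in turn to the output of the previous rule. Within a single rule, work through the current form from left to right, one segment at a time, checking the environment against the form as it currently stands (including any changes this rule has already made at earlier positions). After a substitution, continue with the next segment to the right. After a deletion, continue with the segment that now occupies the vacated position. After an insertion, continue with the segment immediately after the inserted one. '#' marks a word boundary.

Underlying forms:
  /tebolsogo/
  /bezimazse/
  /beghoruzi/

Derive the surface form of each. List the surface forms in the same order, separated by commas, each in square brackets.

/tebolsogo/:
  A Final Vowel Lowering: no change — [tebolsogo]
  B Intervocalic Voicing: no change — [tebolsogo]
  C Final Vowel Deletion: [tebolsogo] → [tebolsog]
  D Degemination: no change — [tebolsog]
  E Regressive Voicing Assimilation: no change — [tebolsog]
/bezimazse/:
  A Final Vowel Lowering: no change — [bezimazse]
  B Intervocalic Voicing: no change — [bezimazse]
  C Final Vowel Deletion: [bezimazse] → [bezimazs]
  D Degemination: no change — [bezimazs]
  E Regressive Voicing Assimilation: [bezimazs] → [bezimass]
/beghoruzi/:
  A Final Vowel Lowering: [beghoruzi] → [beghoruze]
  B Intervocalic Voicing: no change — [beghoruze]
  C Final Vowel Deletion: [beghoruze] → [beghoruz]
  D Degemination: no change — [beghoruz]
  E Regressive Voicing Assimilation: [beghoruz] → [bekhoruz]

[tebolsog], [bezimass], [bekhoruz]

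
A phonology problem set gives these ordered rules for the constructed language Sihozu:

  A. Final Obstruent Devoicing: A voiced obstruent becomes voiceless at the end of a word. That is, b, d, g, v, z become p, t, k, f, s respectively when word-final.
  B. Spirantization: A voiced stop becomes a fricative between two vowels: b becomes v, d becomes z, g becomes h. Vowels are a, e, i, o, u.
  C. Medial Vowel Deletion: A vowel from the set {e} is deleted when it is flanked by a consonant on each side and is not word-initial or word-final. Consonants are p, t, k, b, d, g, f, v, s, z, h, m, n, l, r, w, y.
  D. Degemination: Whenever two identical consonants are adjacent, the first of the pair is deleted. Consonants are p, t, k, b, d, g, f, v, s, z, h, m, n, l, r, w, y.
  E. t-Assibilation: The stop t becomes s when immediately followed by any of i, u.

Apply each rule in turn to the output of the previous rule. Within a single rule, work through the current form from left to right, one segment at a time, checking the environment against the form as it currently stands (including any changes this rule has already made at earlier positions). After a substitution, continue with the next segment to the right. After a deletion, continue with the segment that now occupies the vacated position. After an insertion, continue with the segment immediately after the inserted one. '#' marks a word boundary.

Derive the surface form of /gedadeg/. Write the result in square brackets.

[gzazk]

A Final Obstruent Devoicing: [gedadeg] → [gedadek]
B Spirantization: [gedadek] → [gezazek]
C Medial Vowel Deletion: [gezazek] → [gzazk]
D Degemination: no change — [gzazk]
E t-Assibilation: no change — [gzazk]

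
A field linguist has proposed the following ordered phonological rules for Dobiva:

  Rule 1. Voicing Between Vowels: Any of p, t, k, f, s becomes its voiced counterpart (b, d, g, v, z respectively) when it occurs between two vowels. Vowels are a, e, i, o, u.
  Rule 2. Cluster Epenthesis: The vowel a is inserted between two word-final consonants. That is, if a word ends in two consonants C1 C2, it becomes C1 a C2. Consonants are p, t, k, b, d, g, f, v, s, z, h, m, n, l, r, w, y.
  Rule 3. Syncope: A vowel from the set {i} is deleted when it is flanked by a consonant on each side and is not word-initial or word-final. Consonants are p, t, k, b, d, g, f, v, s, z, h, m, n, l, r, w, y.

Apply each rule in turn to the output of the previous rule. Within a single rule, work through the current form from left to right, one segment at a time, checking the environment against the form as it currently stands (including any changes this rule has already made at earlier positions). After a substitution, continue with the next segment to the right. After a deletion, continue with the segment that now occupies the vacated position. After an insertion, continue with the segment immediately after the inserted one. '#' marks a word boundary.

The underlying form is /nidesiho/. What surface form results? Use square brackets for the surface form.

[ndezho]

Rule 1 Voicing Between Vowels: [nidesiho] → [nideziho]
Rule 2 Cluster Epenthesis: no change — [nideziho]
Rule 3 Syncope: [nideziho] → [ndezho]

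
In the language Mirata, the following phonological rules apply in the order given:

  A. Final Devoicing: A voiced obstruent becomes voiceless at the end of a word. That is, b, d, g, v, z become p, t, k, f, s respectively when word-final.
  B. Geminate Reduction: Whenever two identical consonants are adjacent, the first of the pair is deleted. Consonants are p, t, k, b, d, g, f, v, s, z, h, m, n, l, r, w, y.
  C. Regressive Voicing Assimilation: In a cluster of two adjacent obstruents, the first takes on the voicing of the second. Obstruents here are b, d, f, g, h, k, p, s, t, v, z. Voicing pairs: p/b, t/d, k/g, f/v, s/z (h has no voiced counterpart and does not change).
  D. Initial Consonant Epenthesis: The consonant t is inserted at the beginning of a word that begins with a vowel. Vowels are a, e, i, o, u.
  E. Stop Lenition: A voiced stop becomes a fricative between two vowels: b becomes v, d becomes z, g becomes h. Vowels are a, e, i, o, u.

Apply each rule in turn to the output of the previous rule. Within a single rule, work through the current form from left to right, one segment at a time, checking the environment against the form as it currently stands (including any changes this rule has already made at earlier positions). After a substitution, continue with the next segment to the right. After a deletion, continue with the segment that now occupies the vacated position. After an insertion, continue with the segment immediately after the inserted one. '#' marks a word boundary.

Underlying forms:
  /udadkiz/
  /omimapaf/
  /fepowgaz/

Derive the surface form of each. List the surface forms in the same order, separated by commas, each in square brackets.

[tuzatkis], [tomimapaf], [fepowgas]

/udadkiz/:
  A Final Devoicing: [udadkiz] → [udadkis]
  B Geminate Reduction: no change — [udadkis]
  C Regressive Voicing Assimilation: [udadkis] → [udatkis]
  D Initial Consonant Epenthesis: [udatkis] → [tudatkis]
  E Stop Lenition: [tudatkis] → [tuzatkis]
/omimapaf/:
  A Final Devoicing: no change — [omimapaf]
  B Geminate Reduction: no change — [omimapaf]
  C Regressive Voicing Assimilation: no change — [omimapaf]
  D Initial Consonant Epenthesis: [omimapaf] → [tomimapaf]
  E Stop Lenition: no change — [tomimapaf]
/fepowgaz/:
  A Final Devoicing: [fepowgaz] → [fepowgas]
  B Geminate Reduction: no change — [fepowgas]
  C Regressive Voicing Assimilation: no change — [fepowgas]
  D Initial Consonant Epenthesis: no change — [fepowgas]
  E Stop Lenition: no change — [fepowgas]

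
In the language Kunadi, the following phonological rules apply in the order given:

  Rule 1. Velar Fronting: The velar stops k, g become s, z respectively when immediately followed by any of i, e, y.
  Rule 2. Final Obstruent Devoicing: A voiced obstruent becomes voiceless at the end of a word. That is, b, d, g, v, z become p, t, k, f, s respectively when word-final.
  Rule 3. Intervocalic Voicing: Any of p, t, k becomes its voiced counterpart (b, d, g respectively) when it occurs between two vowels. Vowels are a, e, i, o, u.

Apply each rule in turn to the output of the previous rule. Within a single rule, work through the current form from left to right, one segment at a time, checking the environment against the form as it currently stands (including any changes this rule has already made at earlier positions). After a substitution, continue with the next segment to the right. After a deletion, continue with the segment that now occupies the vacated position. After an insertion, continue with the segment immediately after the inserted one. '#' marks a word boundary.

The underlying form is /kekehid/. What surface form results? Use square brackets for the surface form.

[sesehit]

Rule 1 Velar Fronting: [kekehid] → [sesehid]
Rule 2 Final Obstruent Devoicing: [sesehid] → [sesehit]
Rule 3 Intervocalic Voicing: no change — [sesehit]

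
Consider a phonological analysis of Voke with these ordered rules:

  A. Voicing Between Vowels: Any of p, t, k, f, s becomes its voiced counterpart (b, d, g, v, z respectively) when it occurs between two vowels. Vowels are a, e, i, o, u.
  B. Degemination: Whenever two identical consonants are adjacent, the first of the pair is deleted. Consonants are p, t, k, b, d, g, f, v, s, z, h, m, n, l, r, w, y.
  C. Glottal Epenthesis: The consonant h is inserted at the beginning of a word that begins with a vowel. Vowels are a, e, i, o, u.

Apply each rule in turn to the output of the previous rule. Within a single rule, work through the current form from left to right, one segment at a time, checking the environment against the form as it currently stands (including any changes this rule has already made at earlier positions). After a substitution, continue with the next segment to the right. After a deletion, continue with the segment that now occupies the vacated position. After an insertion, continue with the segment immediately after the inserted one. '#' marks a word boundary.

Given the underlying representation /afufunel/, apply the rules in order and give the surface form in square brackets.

[havuvunel]

A Voicing Between Vowels: [afufunel] → [avuvunel]
B Degemination: no change — [avuvunel]
C Glottal Epenthesis: [avuvunel] → [havuvunel]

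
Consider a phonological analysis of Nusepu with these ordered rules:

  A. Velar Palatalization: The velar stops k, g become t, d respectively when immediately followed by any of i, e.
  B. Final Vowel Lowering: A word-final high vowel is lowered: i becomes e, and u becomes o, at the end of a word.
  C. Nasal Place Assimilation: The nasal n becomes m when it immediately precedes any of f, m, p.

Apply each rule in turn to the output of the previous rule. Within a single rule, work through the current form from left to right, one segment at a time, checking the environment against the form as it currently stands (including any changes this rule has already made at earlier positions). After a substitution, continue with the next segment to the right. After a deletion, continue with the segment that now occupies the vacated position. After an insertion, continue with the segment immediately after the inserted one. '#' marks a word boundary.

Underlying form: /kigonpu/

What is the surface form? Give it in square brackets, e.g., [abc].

A Velar Palatalization: [kigonpu] → [tigonpu]
B Final Vowel Lowering: [tigonpu] → [tigonpo]
C Nasal Place Assimilation: [tigonpo] → [tigompo]

[tigompo]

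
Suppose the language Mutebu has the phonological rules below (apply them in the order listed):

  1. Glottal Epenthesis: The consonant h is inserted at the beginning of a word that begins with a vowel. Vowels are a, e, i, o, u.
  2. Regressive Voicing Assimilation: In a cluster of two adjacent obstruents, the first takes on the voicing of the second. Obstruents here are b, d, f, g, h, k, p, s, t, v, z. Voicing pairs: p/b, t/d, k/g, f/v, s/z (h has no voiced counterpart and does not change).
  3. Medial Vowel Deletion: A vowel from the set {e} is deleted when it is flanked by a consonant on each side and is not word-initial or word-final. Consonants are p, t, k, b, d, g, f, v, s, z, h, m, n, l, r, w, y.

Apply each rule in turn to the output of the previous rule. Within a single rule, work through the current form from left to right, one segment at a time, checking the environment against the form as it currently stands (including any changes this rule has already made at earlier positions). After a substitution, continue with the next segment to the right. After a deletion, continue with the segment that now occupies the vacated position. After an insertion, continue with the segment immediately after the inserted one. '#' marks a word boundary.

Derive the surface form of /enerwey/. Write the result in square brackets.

[hnrwy]

1 Glottal Epenthesis: [enerwey] → [henerwey]
2 Regressive Voicing Assimilation: no change — [henerwey]
3 Medial Vowel Deletion: [henerwey] → [hnrwy]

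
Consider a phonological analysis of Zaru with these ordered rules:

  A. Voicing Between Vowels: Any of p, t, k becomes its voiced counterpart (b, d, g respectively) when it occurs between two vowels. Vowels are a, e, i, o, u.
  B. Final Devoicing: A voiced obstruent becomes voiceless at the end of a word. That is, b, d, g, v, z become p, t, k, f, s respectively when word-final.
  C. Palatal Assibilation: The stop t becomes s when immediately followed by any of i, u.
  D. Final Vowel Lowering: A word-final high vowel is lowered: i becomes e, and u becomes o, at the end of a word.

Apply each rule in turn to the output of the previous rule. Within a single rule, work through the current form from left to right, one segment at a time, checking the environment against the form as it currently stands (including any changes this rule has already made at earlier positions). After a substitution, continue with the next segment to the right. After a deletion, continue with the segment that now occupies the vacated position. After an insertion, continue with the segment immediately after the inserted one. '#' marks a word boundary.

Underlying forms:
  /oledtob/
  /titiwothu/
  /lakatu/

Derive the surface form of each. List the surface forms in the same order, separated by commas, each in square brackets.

/oledtob/:
  A Voicing Between Vowels: no change — [oledtob]
  B Final Devoicing: [oledtob] → [oledtop]
  C Palatal Assibilation: no change — [oledtop]
  D Final Vowel Lowering: no change — [oledtop]
/titiwothu/:
  A Voicing Between Vowels: [titiwothu] → [tidiwothu]
  B Final Devoicing: no change — [tidiwothu]
  C Palatal Assibilation: [tidiwothu] → [sidiwothu]
  D Final Vowel Lowering: [sidiwothu] → [sidiwotho]
/lakatu/:
  A Voicing Between Vowels: [lakatu] → [lagadu]
  B Final Devoicing: no change — [lagadu]
  C Palatal Assibilation: no change — [lagadu]
  D Final Vowel Lowering: [lagadu] → [lagado]

[oledtop], [sidiwotho], [lagado]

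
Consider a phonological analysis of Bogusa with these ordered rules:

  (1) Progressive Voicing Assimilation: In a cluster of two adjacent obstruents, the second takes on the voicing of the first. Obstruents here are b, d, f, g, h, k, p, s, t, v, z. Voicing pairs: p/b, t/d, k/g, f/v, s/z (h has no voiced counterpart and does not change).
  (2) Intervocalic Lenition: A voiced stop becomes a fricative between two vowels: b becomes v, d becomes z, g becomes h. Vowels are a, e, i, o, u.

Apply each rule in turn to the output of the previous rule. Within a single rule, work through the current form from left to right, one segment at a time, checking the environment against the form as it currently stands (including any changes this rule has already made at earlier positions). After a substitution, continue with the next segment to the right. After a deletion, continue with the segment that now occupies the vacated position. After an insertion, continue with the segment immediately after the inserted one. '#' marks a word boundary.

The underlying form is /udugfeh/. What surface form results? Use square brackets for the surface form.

(1) Progressive Voicing Assimilation: [udugfeh] → [udugveh]
(2) Intervocalic Lenition: [udugveh] → [uzugveh]

[uzugveh]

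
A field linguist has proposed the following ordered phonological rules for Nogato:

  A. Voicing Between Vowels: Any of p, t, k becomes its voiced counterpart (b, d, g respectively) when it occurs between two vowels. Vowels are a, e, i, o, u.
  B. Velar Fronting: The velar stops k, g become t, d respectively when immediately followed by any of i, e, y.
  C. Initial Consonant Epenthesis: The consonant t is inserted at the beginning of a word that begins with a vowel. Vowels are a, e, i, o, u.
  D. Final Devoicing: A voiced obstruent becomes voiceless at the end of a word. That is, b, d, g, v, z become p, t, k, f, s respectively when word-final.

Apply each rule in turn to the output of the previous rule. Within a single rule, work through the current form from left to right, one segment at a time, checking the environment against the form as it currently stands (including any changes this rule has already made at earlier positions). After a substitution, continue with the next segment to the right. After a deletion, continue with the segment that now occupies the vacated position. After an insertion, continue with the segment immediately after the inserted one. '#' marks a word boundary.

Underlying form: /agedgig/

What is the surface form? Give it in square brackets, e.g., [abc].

[tadeddik]

A Voicing Between Vowels: no change — [agedgig]
B Velar Fronting: [agedgig] → [adeddig]
C Initial Consonant Epenthesis: [adeddig] → [tadeddig]
D Final Devoicing: [tadeddig] → [tadeddik]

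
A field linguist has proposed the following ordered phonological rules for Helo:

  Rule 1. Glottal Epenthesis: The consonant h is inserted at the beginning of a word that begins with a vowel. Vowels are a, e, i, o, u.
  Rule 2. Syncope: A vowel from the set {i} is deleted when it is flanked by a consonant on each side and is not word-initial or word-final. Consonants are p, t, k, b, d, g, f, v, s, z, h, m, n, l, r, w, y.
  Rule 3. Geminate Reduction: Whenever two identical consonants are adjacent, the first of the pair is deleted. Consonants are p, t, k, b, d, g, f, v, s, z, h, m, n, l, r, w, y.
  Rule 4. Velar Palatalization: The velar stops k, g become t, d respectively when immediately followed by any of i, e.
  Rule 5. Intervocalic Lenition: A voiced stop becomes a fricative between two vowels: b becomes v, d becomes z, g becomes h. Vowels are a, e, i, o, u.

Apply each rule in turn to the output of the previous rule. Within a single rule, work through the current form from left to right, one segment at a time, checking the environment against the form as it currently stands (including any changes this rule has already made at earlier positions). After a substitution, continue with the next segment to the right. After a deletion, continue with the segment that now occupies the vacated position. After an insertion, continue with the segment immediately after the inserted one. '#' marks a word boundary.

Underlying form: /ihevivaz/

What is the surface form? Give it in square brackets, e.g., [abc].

Rule 1 Glottal Epenthesis: [ihevivaz] → [hihevivaz]
Rule 2 Syncope: [hihevivaz] → [hhevvaz]
Rule 3 Geminate Reduction: [hhevvaz] → [hevaz]
Rule 4 Velar Palatalization: no change — [hevaz]
Rule 5 Intervocalic Lenition: no change — [hevaz]

[hevaz]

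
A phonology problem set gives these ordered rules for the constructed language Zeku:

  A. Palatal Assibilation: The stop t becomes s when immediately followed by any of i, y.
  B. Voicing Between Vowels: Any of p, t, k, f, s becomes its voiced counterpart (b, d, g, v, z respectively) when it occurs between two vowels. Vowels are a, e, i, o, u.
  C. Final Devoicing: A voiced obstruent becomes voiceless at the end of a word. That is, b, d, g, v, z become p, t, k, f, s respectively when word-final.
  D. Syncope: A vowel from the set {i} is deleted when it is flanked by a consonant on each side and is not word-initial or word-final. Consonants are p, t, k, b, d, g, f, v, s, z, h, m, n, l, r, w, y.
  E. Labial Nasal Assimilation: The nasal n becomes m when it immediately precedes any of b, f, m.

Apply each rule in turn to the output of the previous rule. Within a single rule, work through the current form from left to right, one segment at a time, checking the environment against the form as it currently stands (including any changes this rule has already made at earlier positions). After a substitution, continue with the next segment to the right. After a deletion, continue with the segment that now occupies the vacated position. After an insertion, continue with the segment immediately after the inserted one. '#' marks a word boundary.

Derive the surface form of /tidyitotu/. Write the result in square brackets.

A Palatal Assibilation: [tidyitotu] → [sidyitotu]
B Voicing Between Vowels: [sidyitotu] → [sidyidodu]
C Final Devoicing: no change — [sidyidodu]
D Syncope: [sidyidodu] → [sdydodu]
E Labial Nasal Assimilation: no change — [sdydodu]

[sdydodu]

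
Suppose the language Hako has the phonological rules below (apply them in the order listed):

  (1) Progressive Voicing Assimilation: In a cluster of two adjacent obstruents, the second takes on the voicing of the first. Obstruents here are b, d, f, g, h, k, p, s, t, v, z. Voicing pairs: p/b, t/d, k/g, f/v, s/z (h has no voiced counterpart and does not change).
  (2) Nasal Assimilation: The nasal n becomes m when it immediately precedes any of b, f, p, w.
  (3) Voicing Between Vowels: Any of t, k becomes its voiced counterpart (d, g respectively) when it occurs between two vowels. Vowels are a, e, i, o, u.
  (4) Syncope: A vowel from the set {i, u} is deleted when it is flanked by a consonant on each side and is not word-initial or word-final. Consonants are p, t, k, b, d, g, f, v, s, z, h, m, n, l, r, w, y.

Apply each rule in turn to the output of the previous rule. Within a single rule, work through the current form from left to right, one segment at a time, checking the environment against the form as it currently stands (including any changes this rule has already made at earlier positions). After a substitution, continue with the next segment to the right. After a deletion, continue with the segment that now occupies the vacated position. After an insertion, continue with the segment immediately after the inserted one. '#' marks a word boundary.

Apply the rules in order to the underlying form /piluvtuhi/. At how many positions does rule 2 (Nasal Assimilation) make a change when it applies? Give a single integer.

(1) Progressive Voicing Assimilation: [piluvtuhi] → [piluvduhi]
(2) Nasal Assimilation: no change — [piluvduhi]
(3) Voicing Between Vowels: no change — [piluvduhi]
(4) Syncope: [piluvduhi] → [plvdhi]
Rule 2 changed 0 position(s).

0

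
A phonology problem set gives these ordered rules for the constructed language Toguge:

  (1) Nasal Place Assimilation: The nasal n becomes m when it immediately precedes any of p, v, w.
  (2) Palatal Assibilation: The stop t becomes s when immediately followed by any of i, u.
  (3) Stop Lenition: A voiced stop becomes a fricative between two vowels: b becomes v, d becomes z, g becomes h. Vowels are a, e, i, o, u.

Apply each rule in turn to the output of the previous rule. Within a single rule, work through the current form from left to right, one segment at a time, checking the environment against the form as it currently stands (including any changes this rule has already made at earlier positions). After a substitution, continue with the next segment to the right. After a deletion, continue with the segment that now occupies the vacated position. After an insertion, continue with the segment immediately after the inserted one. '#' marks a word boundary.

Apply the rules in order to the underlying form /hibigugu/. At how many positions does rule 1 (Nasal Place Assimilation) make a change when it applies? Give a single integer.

(1) Nasal Place Assimilation: no change — [hibigugu]
(2) Palatal Assibilation: no change — [hibigugu]
(3) Stop Lenition: [hibigugu] → [hivihuhu]
Rule 1 changed 0 position(s).

0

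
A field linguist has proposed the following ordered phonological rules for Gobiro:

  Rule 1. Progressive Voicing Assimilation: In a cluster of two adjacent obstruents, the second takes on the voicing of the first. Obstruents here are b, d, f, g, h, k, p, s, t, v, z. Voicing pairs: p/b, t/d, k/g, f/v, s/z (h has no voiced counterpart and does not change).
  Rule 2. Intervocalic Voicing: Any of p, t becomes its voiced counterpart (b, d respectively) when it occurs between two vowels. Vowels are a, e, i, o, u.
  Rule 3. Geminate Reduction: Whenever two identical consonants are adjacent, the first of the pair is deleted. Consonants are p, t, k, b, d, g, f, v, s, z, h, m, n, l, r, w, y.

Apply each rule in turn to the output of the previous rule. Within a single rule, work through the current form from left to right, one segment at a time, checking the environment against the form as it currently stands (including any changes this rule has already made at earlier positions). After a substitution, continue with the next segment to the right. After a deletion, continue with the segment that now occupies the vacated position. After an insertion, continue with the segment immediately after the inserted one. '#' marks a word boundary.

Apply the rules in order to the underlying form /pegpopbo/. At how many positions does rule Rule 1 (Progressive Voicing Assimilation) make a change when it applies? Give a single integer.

2

Rule 1 Progressive Voicing Assimilation: [pegpopbo] → [pegboppo]
Rule 2 Intervocalic Voicing: no change — [pegboppo]
Rule 3 Geminate Reduction: [pegboppo] → [pegbopo]
Rule Rule 1 changed 2 position(s).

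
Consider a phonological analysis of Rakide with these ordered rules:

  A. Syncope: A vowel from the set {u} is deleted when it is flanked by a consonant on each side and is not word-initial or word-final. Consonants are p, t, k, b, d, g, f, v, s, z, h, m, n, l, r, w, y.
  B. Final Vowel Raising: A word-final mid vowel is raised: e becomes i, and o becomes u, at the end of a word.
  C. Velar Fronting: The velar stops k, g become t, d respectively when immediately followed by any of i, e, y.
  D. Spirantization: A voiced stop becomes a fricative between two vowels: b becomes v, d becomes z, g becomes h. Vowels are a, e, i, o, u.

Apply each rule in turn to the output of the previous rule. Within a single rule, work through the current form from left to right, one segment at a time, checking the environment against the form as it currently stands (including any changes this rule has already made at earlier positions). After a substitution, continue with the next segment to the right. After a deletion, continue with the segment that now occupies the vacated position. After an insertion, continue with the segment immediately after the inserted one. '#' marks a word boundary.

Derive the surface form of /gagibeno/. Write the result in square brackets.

A Syncope: no change — [gagibeno]
B Final Vowel Raising: [gagibeno] → [gagibenu]
C Velar Fronting: [gagibenu] → [gadibenu]
D Spirantization: [gadibenu] → [gazivenu]

[gazivenu]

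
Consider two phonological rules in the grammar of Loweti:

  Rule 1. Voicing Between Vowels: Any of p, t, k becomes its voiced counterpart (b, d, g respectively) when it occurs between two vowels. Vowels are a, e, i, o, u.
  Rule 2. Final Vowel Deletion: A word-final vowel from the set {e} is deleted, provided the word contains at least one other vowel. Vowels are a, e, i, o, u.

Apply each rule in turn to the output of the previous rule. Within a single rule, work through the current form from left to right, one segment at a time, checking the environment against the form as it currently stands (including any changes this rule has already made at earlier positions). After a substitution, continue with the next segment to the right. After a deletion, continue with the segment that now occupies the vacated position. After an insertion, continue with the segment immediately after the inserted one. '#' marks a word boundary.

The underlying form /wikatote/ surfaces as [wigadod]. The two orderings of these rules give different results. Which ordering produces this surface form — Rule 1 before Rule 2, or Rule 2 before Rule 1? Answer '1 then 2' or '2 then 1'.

1 then 2

Order 1 then 2:
  1 Voicing Between Vowels: [wikatote] → [wigadode]
  2 Final Vowel Deletion: [wigadode] → [wigadod]
  result: [wigadod]
Order 2 then 1:
  2 Final Vowel Deletion: [wikatote] → [wikatot]
  1 Voicing Between Vowels: [wikatot] → [wigadot]
  result: [wigadot]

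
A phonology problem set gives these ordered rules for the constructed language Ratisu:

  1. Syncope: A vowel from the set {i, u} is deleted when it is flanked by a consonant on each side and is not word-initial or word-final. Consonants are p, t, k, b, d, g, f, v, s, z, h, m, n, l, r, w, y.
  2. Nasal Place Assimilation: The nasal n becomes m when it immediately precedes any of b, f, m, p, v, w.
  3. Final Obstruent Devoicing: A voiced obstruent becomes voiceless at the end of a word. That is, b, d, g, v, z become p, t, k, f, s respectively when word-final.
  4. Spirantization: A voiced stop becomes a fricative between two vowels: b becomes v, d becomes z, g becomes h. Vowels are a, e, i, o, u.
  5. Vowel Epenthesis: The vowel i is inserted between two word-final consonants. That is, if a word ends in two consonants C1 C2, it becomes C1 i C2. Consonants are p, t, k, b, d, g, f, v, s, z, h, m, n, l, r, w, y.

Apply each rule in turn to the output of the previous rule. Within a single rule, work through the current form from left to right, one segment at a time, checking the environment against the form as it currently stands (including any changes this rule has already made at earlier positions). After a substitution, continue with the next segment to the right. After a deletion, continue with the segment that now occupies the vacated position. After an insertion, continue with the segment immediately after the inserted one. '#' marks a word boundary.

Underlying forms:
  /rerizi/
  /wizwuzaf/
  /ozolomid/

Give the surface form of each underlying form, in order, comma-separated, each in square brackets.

/rerizi/:
  1 Syncope: [rerizi] → [rerzi]
  2 Nasal Place Assimilation: no change — [rerzi]
  3 Final Obstruent Devoicing: no change — [rerzi]
  4 Spirantization: no change — [rerzi]
  5 Vowel Epenthesis: no change — [rerzi]
/wizwuzaf/:
  1 Syncope: [wizwuzaf] → [wzwzaf]
  2 Nasal Place Assimilation: no change — [wzwzaf]
  3 Final Obstruent Devoicing: no change — [wzwzaf]
  4 Spirantization: no change — [wzwzaf]
  5 Vowel Epenthesis: no change — [wzwzaf]
/ozolomid/:
  1 Syncope: [ozolomid] → [ozolomd]
  2 Nasal Place Assimilation: no change — [ozolomd]
  3 Final Obstruent Devoicing: [ozolomd] → [ozolomt]
  4 Spirantization: no change — [ozolomt]
  5 Vowel Epenthesis: [ozolomt] → [ozolomit]

[rerzi], [wzwzaf], [ozolomit]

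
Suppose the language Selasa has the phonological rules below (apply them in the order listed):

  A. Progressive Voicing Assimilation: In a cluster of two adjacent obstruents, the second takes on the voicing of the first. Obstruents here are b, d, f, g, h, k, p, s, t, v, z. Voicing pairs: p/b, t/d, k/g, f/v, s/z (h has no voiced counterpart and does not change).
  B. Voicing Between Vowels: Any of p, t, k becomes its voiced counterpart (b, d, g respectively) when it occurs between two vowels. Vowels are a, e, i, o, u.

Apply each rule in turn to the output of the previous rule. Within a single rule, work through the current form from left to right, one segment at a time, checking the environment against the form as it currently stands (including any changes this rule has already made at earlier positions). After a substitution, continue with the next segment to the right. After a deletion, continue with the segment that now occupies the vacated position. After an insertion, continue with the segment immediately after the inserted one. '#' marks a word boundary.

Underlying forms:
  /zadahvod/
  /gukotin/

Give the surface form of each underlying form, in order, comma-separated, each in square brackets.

[zadahfod], [gugodin]

/zadahvod/:
  A Progressive Voicing Assimilation: [zadahvod] → [zadahfod]
  B Voicing Between Vowels: no change — [zadahfod]
/gukotin/:
  A Progressive Voicing Assimilation: no change — [gukotin]
  B Voicing Between Vowels: [gukotin] → [gugodin]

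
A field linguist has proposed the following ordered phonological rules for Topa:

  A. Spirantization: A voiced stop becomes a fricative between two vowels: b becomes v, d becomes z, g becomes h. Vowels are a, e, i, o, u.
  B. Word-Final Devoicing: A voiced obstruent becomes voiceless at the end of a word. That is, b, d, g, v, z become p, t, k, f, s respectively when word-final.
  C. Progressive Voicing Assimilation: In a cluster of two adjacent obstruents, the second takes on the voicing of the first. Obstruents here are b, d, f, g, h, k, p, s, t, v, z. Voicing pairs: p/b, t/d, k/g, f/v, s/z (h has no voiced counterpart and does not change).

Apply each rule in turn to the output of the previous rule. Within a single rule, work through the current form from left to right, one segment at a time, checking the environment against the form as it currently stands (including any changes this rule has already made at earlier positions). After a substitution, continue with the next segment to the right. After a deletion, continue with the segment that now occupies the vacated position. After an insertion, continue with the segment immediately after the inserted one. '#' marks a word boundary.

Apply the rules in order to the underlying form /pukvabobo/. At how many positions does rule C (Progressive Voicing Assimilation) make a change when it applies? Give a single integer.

A Spirantization: [pukvabobo] → [pukvavovo]
B Word-Final Devoicing: no change — [pukvavovo]
C Progressive Voicing Assimilation: [pukvavovo] → [pukfavovo]
Rule C changed 1 position(s).

1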